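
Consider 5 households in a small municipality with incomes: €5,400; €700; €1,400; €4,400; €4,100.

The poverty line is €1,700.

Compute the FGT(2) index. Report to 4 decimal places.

Poor units: €700, €1,400 (q = 2 of N = 5).
Relative gaps: (1700−700)/1700 = 0.5882; (1700−1400)/1700 = 0.1765.
Squared: 0.3460; 0.0311.
Sum = 0.377163; P₂ = 0.377163 / 5 = 0.0754.

0.0754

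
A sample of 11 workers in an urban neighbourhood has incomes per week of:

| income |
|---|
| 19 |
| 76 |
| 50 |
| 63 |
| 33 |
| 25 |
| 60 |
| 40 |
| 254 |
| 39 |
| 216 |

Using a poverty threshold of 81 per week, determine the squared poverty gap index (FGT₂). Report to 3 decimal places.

0.201

Incomes under z: 19, 25, 33, 39, 40, 50, 60, 63, 76 (q = 9 of N = 11).
Gap ratios (z−y)/z: (81−19)/81 = 0.7654; (81−25)/81 = 0.6914; (81−33)/81 = 0.5926; (81−39)/81 = 0.5185; (81−40)/81 = 0.5062; (81−50)/81 = 0.3827; (81−60)/81 = 0.2593; (81−63)/81 = 0.2222; (81−76)/81 = 0.0617.
Squared: 0.5859; 0.4780; 0.3512; 0.2689; 0.2562; 0.1465; 0.0672; 0.0494; 0.0038.
Sum = 2.206981; P₂ = 2.206981 / 11 = 0.201.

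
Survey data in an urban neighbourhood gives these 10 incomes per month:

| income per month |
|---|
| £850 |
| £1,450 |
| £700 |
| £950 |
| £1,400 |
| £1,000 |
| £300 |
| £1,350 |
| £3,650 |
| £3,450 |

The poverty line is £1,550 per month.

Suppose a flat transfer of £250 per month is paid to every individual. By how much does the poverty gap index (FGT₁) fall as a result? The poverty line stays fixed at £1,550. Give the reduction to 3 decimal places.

Before: below the line — £300, £700, £850, £950, £1,000, £1,350, £1,400, £1,450; poverty gap index (FGT₁) = 0.28387.
After the £250 transfer: below the line — £550, £950, £1,100, £1,200, £1,250; poverty gap index (FGT₁) = 0.17419.
Reduction = 0.28387 − 0.17419 = 0.110.

0.110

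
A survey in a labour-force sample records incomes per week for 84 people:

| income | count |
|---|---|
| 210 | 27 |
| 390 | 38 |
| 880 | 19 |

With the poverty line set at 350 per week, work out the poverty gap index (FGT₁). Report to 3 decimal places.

Incomes under z: 27×210 (q = 27 of N = 84).
Normalized shortfalls: (350−210)/350 = 0.4000 (×27).
Sum of shortfalls = 10.800000; P₁ averages over all N: 10.800000 / 84 = 0.129.

0.129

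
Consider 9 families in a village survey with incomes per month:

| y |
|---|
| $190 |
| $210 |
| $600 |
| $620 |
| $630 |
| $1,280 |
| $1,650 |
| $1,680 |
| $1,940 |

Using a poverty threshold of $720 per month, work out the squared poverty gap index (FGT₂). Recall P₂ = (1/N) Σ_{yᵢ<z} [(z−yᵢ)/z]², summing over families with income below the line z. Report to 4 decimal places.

Below z: $190, $210, $600, $620, $630 (q = 5 of N = 9).
Gap ratios (z−y)/z: (720−190)/720 = 0.7361; (720−210)/720 = 0.7083; (720−600)/720 = 0.1667; (720−620)/720 = 0.1389; (720−630)/720 = 0.1250.
Squared: 0.5419; 0.5017; 0.0278; 0.0193; 0.0156.
Sum = 1.106289; P₂ = 1.106289 / 9 = 0.1229.

0.1229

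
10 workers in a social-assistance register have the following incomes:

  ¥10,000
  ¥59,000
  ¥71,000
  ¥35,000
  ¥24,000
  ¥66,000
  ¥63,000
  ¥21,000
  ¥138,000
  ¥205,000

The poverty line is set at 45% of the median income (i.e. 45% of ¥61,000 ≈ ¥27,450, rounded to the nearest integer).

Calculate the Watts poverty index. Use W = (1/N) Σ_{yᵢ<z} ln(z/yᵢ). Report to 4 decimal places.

0.1412

Incomes under z: ¥10,000, ¥21,000, ¥24,000 (q = 3 of N = 10).
Log gaps: ln(27450/10000) = 1.0098; ln(27450/21000) = 0.2678; ln(27450/24000) = 0.1343.
W = 1.411937 / 10 = 0.1412.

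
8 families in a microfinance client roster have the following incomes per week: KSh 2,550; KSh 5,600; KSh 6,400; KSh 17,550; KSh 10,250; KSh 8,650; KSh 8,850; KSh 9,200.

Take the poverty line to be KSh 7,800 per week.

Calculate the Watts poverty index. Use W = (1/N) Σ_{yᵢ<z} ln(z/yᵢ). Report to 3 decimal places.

0.206

Incomes under z: KSh 2,550, KSh 5,600, KSh 6,400 (q = 3 of N = 8).
Log gaps: ln(7800/2550) = 1.1180; ln(7800/5600) = 0.3314; ln(7800/6400) = 0.1978.
W = 1.647213 / 8 = 0.206.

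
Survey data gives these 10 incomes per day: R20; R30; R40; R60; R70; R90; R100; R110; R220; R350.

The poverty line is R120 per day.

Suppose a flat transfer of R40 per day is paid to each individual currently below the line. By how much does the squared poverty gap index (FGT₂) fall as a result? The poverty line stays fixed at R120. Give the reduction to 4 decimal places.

0.1653

Before: below the line — R20, R30, R40, R60, R70, R90, R100, R110; squared poverty gap index (FGT₂) = 0.222222.
After the R40 transfer: below the line — R60, R70, R80, R100, R110; squared poverty gap index (FGT₂) = 0.056944.
Reduction = 0.222222 − 0.056944 = 0.1653.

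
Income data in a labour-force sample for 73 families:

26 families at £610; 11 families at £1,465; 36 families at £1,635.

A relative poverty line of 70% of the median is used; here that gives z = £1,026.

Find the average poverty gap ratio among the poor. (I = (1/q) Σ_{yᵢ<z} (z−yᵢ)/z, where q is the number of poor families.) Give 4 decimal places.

0.4055

Incomes under z: 26×£610 (q = 26 of N = 73).
Shortfall ratios (z−y)/z: 0.4055 (×26); sum = 10.541910.
The income-gap ratio divides by q (the poor only): 10.541910 / 26 = 0.4055.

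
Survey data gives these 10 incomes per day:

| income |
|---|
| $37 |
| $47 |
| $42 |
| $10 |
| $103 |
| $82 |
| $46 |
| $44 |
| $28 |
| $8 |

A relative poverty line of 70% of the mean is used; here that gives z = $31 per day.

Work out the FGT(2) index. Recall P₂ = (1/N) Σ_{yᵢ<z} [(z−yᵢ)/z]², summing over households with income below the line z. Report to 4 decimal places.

Below z: $8, $10, $28 (q = 3 of N = 10).
Normalized shortfalls: (31−8)/31 = 0.7419; (31−10)/31 = 0.6774; (31−28)/31 = 0.0968.
Squared: 0.5505; 0.4589; 0.0094.
Sum = 1.018730; P₂ = 1.018730 / 10 = 0.1019.

0.1019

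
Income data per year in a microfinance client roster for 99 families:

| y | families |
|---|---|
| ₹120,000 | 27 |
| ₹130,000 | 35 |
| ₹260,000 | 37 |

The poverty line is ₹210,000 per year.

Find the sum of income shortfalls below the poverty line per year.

₹5,230,000

Poor units: 27×₹120,000, 35×₹130,000 (q = 62 of N = 99).
Individual gaps: 27×(210000−120000) = 2430000; 35×(210000−130000) = 2800000.
Aggregate gap = ₹5,230,000.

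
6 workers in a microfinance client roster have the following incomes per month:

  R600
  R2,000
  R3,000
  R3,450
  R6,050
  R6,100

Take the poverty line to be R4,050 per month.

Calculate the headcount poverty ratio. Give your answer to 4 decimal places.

4 of the 6 workers have income below R4,050.
H = 4/6 = 0.6667.

0.6667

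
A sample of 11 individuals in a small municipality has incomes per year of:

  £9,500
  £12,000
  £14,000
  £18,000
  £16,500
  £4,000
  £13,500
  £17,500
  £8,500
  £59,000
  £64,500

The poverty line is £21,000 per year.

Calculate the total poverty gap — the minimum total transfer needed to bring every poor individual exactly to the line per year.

Incomes under z: £4,000, £8,500, £9,500, £12,000, £13,500, £14,000, £16,500, £17,500, £18,000 (q = 9 of N = 11).
Individual gaps: 21000−4000 = 17000; 21000−8500 = 12500; 21000−9500 = 11500; 21000−12000 = 9000; 21000−13500 = 7500; 21000−14000 = 7000; 21000−16500 = 4500; 21000−17500 = 3500; 21000−18000 = 3000.
Aggregate gap = £75,500.

£75,500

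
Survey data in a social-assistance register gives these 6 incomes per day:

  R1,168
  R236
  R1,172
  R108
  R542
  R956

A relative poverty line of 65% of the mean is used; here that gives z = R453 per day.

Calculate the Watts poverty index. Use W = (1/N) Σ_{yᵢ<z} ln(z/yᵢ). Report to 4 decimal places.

Below z: R108, R236 (q = 2 of N = 6).
Log shortfalls: ln(453/108) = 1.4338; ln(453/236) = 0.6521.
W = 2.085821 / 6 = 0.3476.

0.3476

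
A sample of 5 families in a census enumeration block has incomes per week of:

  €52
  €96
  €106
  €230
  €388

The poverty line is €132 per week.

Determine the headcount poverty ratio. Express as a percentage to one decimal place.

3 of the 5 families have income below €132.
H = 3/5 = 60.0%.

60.0%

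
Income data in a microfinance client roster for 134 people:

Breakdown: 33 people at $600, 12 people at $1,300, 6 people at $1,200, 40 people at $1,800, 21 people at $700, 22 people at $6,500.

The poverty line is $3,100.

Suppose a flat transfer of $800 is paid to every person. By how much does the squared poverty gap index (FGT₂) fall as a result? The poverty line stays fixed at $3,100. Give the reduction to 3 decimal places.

0.215

Before: below the line — 33×$600, 21×$700, 6×$1,200, 12×$1,300, 40×$1,800; squared poverty gap index (FGT₂) = 0.35360.
After the $800 transfer: below the line — 33×$1,400, 21×$1,500, 6×$2,000, 12×$2,100, 40×$2,600; squared poverty gap index (FGT₂) = 0.13853.
Reduction = 0.35360 − 0.13853 = 0.215.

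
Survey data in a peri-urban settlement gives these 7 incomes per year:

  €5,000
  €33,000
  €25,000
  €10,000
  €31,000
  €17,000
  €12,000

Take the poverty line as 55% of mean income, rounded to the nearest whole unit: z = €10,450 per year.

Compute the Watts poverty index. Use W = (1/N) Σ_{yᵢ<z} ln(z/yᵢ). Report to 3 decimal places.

0.112

Incomes under z: €5,000, €10,000 (q = 2 of N = 7).
Log shortfalls: ln(10450/5000) = 0.7372; ln(10450/10000) = 0.0440.
W = 0.781181 / 7 = 0.112.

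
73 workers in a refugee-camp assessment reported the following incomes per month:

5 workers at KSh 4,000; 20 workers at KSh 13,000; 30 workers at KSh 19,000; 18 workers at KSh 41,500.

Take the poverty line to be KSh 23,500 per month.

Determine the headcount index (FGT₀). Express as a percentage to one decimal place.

55 of the 73 workers have income below KSh 23,500.
H = 55/73 = 75.3%.

75.3%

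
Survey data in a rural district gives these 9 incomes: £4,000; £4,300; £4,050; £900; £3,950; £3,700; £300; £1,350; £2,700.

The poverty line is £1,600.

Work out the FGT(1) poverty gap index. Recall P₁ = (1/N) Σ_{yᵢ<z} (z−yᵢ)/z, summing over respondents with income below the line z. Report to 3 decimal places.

Below z: £300, £900, £1,350 (q = 3 of N = 9).
Gap ratios (z−y)/z: (1600−300)/1600 = 0.8125; (1600−900)/1600 = 0.4375; (1600−1350)/1600 = 0.1562.
Sum of shortfalls = 1.406250; P₁ averages over all N: 1.406250 / 9 = 0.156.

0.156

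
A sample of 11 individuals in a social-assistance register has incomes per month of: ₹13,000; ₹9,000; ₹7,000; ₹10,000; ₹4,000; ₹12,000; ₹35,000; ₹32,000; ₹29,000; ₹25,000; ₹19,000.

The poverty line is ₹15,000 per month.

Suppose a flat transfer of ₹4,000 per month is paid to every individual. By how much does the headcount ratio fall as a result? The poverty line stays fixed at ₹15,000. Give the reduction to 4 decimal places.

0.1818

Before: below the line — ₹4,000, ₹7,000, ₹9,000, ₹10,000, ₹12,000, ₹13,000; headcount ratio = 0.545455.
After the ₹4,000 transfer: below the line — ₹8,000, ₹11,000, ₹13,000, ₹14,000; headcount ratio = 0.363636.
Reduction = 0.545455 − 0.363636 = 0.1818.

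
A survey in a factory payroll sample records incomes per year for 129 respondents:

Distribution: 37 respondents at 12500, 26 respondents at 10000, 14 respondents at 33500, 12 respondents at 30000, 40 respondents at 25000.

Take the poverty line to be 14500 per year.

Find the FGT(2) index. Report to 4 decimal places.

Poor units: 26×10000, 37×12500 (q = 63 of N = 129).
Normalized shortfalls: (14500−10000)/14500 = 0.3103 (×26); (14500−12500)/14500 = 0.1379 (×37).
Squared: 0.0963 (×26); 0.0190 (×37).
Sum = 3.208086; P₂ = 3.208086 / 129 = 0.0249.

0.0249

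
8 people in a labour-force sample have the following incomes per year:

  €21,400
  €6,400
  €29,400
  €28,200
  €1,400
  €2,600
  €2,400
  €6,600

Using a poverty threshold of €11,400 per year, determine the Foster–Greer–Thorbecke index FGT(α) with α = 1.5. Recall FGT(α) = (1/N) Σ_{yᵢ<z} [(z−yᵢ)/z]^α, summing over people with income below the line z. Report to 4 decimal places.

0.3456

Below the line: €1,400, €2,400, €2,600, €6,400, €6,600 (q = 5 of N = 8).
Shortfall ratios: (11400−1400)/11400 = 0.8772; (11400−2400)/11400 = 0.7895; (11400−2600)/11400 = 0.7719; (11400−6400)/11400 = 0.4386; (11400−6600)/11400 = 0.4211.
Raised to α = 1.5: 0.82157; 0.70147; 0.67821; 0.29047; 0.27322.
Sum = 2.764929; FGT(1.5) = 2.764929 / 8 = 0.3456.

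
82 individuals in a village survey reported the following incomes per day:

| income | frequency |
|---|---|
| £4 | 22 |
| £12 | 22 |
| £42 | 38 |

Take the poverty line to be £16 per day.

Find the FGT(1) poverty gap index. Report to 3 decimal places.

Incomes under z: 22×£4, 22×£12 (q = 44 of N = 82).
Normalized shortfalls: (16−4)/16 = 0.7500 (×22); (16−12)/16 = 0.2500 (×22).
Sum of shortfalls = 22.000000; P₁ averages over all N: 22.000000 / 82 = 0.268.

0.268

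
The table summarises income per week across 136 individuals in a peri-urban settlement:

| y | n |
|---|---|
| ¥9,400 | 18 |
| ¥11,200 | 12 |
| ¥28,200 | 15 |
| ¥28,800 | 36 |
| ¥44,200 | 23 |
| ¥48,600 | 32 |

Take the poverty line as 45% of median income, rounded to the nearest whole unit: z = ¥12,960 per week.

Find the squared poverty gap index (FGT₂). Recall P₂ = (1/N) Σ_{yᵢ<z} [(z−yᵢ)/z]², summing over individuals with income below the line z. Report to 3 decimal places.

0.012

Below z: 18×¥9,400, 12×¥11,200 (q = 30 of N = 136).
Shortfall ratios: (12960−9400)/12960 = 0.2747 (×18); (12960−11200)/12960 = 0.1358 (×12).
Squared: 0.0755 (×18); 0.0184 (×12).
Sum = 1.579504; P₂ = 1.579504 / 136 = 0.012.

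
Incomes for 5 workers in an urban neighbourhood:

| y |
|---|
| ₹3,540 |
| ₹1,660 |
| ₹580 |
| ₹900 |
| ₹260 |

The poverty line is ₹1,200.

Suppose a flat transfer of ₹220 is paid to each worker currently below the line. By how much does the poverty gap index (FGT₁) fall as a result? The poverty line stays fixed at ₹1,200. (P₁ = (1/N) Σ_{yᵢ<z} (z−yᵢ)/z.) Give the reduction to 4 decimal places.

0.1100

Before: below the line — ₹260, ₹580, ₹900; poverty gap index (FGT₁) = 0.310000.
After the ₹220 transfer: below the line — ₹480, ₹800, ₹1,120; poverty gap index (FGT₁) = 0.200000.
Reduction = 0.310000 − 0.200000 = 0.1100.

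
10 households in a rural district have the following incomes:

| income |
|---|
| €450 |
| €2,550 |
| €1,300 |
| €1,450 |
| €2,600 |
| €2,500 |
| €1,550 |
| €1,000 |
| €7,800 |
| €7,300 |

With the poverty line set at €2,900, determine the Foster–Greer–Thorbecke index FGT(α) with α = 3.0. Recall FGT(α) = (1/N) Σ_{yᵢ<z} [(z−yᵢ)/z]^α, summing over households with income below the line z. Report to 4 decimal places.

Incomes under z: €450, €1,000, €1,300, €1,450, €1,550, €2,500, €2,550, €2,600 (q = 8 of N = 10).
Normalized shortfalls: (2900−450)/2900 = 0.8448; (2900−1000)/2900 = 0.6552; (2900−1300)/2900 = 0.5517; (2900−1450)/2900 = 0.5000; (2900−1550)/2900 = 0.4655; (2900−2500)/2900 = 0.1379; (2900−2550)/2900 = 0.1207; (2900−2600)/2900 = 0.1034.
Raised to α = 3.0: 0.60298; 0.28123; 0.16794; 0.12500; 0.10088; 0.00262; 0.00176; 0.00111.
Sum = 1.283529; FGT(3.0) = 1.283529 / 10 = 0.1284.

0.1284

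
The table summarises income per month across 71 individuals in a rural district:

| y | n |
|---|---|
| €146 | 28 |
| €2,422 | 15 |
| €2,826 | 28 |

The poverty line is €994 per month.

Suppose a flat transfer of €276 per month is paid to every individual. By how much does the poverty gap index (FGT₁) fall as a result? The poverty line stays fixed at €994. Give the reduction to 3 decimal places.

0.110

Before: below the line — 28×€146; poverty gap index (FGT₁) = 0.33644.
After the €276 transfer: below the line — 28×€422; poverty gap index (FGT₁) = 0.22694.
Reduction = 0.33644 − 0.22694 = 0.110.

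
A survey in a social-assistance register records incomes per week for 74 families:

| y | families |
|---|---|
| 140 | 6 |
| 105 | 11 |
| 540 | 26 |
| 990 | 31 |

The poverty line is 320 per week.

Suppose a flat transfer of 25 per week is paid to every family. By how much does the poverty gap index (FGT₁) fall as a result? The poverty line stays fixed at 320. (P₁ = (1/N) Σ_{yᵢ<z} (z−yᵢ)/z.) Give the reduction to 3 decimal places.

0.018

Before: below the line — 11×105, 6×140; poverty gap index (FGT₁) = 0.14548.
After the 25 transfer: below the line — 11×130, 6×165; poverty gap index (FGT₁) = 0.12753.
Reduction = 0.14548 − 0.12753 = 0.018.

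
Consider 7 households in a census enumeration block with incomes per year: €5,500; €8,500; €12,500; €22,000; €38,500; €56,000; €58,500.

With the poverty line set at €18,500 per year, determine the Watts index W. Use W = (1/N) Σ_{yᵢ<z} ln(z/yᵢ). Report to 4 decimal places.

0.3404

Below the line: €5,500, €8,500, €12,500 (q = 3 of N = 7).
ln(z/y) terms: ln(18500/5500) = 1.2130; ln(18500/8500) = 0.7777; ln(18500/12500) = 0.3920.
W = 2.382769 / 7 = 0.3404.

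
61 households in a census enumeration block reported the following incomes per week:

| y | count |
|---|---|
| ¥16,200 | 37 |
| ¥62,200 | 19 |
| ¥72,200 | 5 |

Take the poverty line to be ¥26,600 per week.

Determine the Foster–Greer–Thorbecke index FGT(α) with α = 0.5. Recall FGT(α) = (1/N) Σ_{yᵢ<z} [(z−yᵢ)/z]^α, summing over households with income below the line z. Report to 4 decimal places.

Poor units: 37×¥16,200 (q = 37 of N = 61).
Normalized shortfalls: (26600−16200)/26600 = 0.3910 (×37).
Raised to α = 0.5: 0.62528 (×37).
Sum = 23.135430; FGT(0.5) = 23.135430 / 61 = 0.3793.

0.3793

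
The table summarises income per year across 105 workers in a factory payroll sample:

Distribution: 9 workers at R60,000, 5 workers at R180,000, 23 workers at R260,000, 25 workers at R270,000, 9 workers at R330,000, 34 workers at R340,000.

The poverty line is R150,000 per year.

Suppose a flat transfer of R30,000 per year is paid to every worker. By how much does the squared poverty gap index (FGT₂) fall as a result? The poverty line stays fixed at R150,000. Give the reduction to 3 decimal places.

0.017

Before: below the line — 9×R60,000; squared poverty gap index (FGT₂) = 0.03086.
After the R30,000 transfer: below the line — 9×R90,000; squared poverty gap index (FGT₂) = 0.01371.
Reduction = 0.03086 − 0.01371 = 0.017.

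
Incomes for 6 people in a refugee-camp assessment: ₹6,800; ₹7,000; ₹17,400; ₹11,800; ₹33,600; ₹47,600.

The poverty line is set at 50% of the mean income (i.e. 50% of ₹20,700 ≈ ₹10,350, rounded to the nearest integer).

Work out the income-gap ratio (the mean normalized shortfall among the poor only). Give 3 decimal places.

Incomes under z: ₹6,800, ₹7,000 (q = 2 of N = 6).
Relative gaps: 0.3430, 0.3237; sum = 0.666667.
The income-gap ratio divides by q (the poor only): 0.666667 / 2 = 0.333.

0.333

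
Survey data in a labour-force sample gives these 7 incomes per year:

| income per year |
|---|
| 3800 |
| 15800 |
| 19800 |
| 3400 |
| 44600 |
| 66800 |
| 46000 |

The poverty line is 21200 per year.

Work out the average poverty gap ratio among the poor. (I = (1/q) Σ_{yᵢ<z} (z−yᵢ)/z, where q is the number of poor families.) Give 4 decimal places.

0.4953

Below the line: 3400, 3800, 15800, 19800 (q = 4 of N = 7).
Relative gaps: 0.8396, 0.8208, 0.2547, 0.0660; sum = 1.981132.
I averages over the q = 4 poor units only: 1.981132 / 4 = 0.4953.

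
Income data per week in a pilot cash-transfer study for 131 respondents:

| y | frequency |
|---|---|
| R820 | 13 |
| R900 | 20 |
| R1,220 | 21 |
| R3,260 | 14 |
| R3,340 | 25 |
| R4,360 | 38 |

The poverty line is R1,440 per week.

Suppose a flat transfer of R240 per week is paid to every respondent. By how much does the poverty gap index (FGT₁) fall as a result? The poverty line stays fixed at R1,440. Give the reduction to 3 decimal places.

0.066

Before: below the line — 13×R820, 20×R900, 21×R1,220; poverty gap index (FGT₁) = 0.12447.
After the R240 transfer: below the line — 13×R1,060, 20×R1,140; poverty gap index (FGT₁) = 0.05799.
Reduction = 0.12447 − 0.05799 = 0.066.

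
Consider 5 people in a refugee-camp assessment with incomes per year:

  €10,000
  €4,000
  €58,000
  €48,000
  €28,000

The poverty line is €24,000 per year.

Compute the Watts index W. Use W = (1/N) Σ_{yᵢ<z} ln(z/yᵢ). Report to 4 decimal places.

0.5334

Incomes under z: €4,000, €10,000 (q = 2 of N = 5).
ln(z/y) terms: ln(24000/4000) = 1.7918; ln(24000/10000) = 0.8755.
W = 2.667228 / 5 = 0.5334.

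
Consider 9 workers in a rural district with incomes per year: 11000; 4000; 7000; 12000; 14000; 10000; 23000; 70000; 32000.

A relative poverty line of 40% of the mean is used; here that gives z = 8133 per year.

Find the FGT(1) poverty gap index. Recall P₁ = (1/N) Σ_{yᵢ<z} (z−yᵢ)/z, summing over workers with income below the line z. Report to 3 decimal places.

0.072

Poor units: 4000, 7000 (q = 2 of N = 9).
Relative gaps: (8133−4000)/8133 = 0.5082; (8133−7000)/8133 = 0.1393.
Σ = 0.647486. Dividing by the full population N = 9 gives P₁ = 0.072.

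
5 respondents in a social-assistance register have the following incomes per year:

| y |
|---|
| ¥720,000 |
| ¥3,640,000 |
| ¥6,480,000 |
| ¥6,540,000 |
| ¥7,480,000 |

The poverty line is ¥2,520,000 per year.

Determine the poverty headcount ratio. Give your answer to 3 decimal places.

0.200

1 of the 5 respondents have income below ¥2,520,000.
H = 1/5 = 0.200.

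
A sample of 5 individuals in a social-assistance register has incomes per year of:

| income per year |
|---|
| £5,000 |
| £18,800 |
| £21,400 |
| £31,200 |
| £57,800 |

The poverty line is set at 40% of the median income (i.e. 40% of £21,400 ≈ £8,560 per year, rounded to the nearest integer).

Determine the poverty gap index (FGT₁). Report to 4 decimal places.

0.0832

Below the line: £5,000 (q = 1 of N = 5).
Relative gaps: (8560−5000)/8560 = 0.4159.
Σ = 0.415888. Dividing by the full population N = 5 gives P₁ = 0.0832.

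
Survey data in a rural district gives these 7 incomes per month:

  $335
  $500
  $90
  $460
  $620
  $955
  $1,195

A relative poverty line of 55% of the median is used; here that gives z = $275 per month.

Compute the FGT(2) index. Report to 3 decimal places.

Below the line: $90 (q = 1 of N = 7).
Gap ratios (z−y)/z: (275−90)/275 = 0.6727.
Squared: 0.4526.
Sum = 0.452562; P₂ = 0.452562 / 7 = 0.065.

0.065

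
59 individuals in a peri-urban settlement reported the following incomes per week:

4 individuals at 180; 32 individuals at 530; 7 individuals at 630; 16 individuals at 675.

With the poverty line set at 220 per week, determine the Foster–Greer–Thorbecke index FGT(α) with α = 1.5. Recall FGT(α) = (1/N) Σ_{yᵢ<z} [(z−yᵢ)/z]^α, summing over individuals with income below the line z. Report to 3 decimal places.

0.005

Below the line: 4×180 (q = 4 of N = 59).
Gap ratios (z−y)/z: (220−180)/220 = 0.1818 (×4).
Raised to α = 1.5: 0.07753 (×4).
Sum = 0.310110; FGT(1.5) = 0.310110 / 59 = 0.005.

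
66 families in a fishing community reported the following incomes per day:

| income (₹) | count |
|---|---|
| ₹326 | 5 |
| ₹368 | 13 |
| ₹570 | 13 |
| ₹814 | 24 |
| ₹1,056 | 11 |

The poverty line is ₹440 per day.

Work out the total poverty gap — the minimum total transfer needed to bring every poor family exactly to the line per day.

Poor units: 5×₹326, 13×₹368 (q = 18 of N = 66).
Individual gaps: 5×(440−326) = 570; 13×(440−368) = 936.
Aggregate gap = ₹1,506.

₹1,506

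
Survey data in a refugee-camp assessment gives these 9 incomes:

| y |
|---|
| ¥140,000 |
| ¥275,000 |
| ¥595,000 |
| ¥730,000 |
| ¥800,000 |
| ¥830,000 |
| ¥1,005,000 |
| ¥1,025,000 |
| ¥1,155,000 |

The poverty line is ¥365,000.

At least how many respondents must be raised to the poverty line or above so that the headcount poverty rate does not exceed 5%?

Currently q = 2 of N = 9 are below the line (H = 0.222).
A headcount ratio of at most 5% allows at most ⌊0.05 × 9⌋ = 0 poor respondents.
So at least 2 − 0 = 2 must be lifted.

2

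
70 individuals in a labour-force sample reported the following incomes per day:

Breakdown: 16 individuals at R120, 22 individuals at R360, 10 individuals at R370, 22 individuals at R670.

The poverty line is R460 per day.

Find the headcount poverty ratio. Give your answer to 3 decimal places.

48 of the 70 individuals have income below R460.
H = 48/70 = 0.686.

0.686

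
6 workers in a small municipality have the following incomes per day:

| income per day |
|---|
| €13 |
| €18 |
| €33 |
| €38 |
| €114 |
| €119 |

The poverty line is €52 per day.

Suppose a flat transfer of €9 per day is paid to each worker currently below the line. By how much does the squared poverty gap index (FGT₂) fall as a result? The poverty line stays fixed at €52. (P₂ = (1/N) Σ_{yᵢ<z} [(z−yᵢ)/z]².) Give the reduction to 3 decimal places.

0.098

Before: below the line — €13, €18, €33, €38; squared poverty gap index (FGT₂) = 0.19933.
After the €9 transfer: below the line — €22, €27, €42, €47; squared poverty gap index (FGT₂) = 0.10170.
Reduction = 0.19933 − 0.10170 = 0.098.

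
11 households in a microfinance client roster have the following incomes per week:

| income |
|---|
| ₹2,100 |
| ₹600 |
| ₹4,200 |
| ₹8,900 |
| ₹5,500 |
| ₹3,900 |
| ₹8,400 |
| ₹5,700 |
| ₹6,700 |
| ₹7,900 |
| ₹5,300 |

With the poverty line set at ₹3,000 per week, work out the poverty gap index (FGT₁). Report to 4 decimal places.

0.1000

Below z: ₹600, ₹2,100 (q = 2 of N = 11).
Relative gaps: (3000−600)/3000 = 0.8000; (3000−2100)/3000 = 0.3000.
Sum of shortfalls = 1.100000; P₁ averages over all N: 1.100000 / 11 = 0.1000.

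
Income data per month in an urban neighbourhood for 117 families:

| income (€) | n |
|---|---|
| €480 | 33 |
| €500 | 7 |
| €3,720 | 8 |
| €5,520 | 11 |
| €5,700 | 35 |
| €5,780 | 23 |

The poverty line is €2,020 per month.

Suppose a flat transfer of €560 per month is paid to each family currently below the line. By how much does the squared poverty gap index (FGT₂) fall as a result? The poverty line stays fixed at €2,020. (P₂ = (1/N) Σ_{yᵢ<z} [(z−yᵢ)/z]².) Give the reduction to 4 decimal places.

Before: below the line — 33×€480, 7×€500; squared poverty gap index (FGT₂) = 0.197809.
After the €560 transfer: below the line — 33×€1,040, 7×€1,060; squared poverty gap index (FGT₂) = 0.079899.
Reduction = 0.197809 − 0.079899 = 0.1179.

0.1179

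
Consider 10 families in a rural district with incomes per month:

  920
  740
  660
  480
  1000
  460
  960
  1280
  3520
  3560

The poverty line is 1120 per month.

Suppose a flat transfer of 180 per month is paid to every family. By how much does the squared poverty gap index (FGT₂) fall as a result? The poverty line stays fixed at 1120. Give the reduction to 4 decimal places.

0.0574

Before: below the line — 460, 480, 660, 740, 920, 960, 1000; squared poverty gap index (FGT₂) = 0.102136.
After the 180 transfer: below the line — 640, 660, 840, 920, 1100; squared poverty gap index (FGT₂) = 0.044707.
Reduction = 0.102136 − 0.044707 = 0.0574.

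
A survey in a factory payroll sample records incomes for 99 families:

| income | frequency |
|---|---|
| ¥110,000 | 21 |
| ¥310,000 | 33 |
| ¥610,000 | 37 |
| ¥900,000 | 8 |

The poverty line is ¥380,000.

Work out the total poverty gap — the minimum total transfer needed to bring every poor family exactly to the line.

¥7,980,000

Incomes under z: 21×¥110,000, 33×¥310,000 (q = 54 of N = 99).
Individual gaps: 21×(380000−110000) = 5670000; 33×(380000−310000) = 2310000.
Aggregate gap = ¥7,980,000.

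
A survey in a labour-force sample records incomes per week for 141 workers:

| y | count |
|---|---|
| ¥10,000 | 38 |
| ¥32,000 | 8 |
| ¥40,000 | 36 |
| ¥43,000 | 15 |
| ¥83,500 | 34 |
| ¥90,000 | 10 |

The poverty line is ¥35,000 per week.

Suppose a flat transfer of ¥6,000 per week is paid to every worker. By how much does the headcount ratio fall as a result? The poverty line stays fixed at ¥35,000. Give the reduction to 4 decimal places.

0.0567

Before: below the line — 38×¥10,000, 8×¥32,000; headcount ratio = 0.326241.
After the ¥6,000 transfer: below the line — 38×¥16,000; headcount ratio = 0.269504.
Reduction = 0.326241 − 0.269504 = 0.0567.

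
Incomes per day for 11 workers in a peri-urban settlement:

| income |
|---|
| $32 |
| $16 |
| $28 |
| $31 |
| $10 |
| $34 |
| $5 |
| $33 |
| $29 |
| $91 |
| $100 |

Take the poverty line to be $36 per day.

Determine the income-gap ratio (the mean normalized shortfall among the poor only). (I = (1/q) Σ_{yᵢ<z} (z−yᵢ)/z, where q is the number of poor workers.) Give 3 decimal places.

Below the line: $5, $10, $16, $28, $29, $31, $32, $33, $34 (q = 9 of N = 11).
Relative gaps: 0.8611, 0.7222, 0.5556, 0.2222, 0.1944, 0.1389, 0.1111, 0.0833, 0.0556; sum = 2.944444.
The income-gap ratio divides by q (the poor only): 2.944444 / 9 = 0.327.

0.327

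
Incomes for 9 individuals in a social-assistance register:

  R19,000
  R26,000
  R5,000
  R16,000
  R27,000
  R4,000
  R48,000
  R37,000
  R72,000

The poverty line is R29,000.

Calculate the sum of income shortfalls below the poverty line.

R77,000

Below the line: R4,000, R5,000, R16,000, R19,000, R26,000, R27,000 (q = 6 of N = 9).
Individual gaps: 29000−4000 = 25000; 29000−5000 = 24000; 29000−16000 = 13000; 29000−19000 = 10000; 29000−26000 = 3000; 29000−27000 = 2000.
Aggregate gap = R77,000.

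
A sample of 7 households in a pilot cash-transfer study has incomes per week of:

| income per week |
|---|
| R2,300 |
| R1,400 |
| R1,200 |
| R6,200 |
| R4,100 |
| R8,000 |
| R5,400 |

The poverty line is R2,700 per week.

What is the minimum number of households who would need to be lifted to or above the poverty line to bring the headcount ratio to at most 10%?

3 of the 7 households are poor, so H = 3/7 = 0.429.
A headcount ratio of at most 10% allows at most ⌊0.10 × 7⌋ = 0 poor households.
So at least 3 − 0 = 3 must be lifted.

3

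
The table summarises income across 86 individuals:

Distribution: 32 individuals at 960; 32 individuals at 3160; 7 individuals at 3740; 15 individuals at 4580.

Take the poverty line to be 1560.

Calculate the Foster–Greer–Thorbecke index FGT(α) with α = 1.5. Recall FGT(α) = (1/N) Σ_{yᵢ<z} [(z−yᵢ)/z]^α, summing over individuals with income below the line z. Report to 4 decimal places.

Incomes under z: 32×960 (q = 32 of N = 86).
Gap ratios (z−y)/z: (1560−960)/1560 = 0.3846 (×32).
Raised to α = 1.5: 0.23853 (×32).
Sum = 7.632907; FGT(1.5) = 7.632907 / 86 = 0.0888.

0.0888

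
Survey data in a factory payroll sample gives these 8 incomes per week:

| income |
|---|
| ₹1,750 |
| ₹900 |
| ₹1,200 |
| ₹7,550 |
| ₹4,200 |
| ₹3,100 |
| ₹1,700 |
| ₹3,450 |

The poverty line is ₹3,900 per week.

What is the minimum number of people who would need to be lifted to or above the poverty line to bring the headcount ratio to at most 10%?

6

Currently q = 6 of N = 8 are below the line (H = 0.750).
A headcount ratio of at most 10% allows at most ⌊0.10 × 8⌋ = 0 poor people.
So at least 6 − 0 = 6 must be lifted.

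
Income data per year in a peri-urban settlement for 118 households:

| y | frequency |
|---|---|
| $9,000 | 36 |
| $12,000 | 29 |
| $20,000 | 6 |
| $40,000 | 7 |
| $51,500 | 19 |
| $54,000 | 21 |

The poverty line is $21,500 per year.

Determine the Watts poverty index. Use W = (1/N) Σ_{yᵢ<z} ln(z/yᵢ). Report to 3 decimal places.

Poor units: 36×$9,000, 29×$12,000, 6×$20,000 (q = 71 of N = 118).
Log shortfalls: ln(21500/9000) = 0.8708 (×36); ln(21500/12000) = 0.5831 (×29); ln(21500/20000) = 0.0723 (×6).
W = 48.694987 / 118 = 0.413.

0.413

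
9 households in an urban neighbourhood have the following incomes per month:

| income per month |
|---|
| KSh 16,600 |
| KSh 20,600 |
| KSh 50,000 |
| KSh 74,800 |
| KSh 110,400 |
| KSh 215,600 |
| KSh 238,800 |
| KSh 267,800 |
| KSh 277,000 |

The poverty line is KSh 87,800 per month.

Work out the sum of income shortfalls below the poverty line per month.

Incomes under z: KSh 16,600, KSh 20,600, KSh 50,000, KSh 74,800 (q = 4 of N = 9).
Individual gaps: 87800−16600 = 71200; 87800−20600 = 67200; 87800−50000 = 37800; 87800−74800 = 13000.
Aggregate gap = KSh 189,200.

KSh 189,200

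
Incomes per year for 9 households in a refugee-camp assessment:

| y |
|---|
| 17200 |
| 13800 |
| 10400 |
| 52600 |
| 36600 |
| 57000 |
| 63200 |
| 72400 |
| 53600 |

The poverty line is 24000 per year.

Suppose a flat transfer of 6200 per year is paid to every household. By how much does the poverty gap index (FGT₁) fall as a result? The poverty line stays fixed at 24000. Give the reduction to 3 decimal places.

0.086

Before: below the line — 10400, 13800, 17200; poverty gap index (FGT₁) = 0.14167.
After the 6200 transfer: below the line — 16600, 20000, 23400; poverty gap index (FGT₁) = 0.05556.
Reduction = 0.14167 − 0.05556 = 0.086.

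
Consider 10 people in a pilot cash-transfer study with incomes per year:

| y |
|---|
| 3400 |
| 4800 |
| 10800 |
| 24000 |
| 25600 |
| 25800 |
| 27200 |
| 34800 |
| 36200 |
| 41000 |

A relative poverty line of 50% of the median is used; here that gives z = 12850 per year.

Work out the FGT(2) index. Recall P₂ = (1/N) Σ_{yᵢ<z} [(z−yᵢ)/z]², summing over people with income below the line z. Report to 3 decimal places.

0.096

Below the line: 3400, 4800, 10800 (q = 3 of N = 10).
Normalized shortfalls: (12850−3400)/12850 = 0.7354; (12850−4800)/12850 = 0.6265; (12850−10800)/12850 = 0.1595.
Squared: 0.5408; 0.3925; 0.0255.
Sum = 0.958728; P₂ = 0.958728 / 10 = 0.096.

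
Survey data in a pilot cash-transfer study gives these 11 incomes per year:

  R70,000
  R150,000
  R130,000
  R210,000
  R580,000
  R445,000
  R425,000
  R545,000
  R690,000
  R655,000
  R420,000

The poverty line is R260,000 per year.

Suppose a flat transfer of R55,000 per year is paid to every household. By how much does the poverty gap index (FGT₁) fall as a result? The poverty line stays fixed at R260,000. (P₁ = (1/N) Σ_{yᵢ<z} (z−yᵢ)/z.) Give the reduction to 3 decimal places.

0.075

Before: below the line — R70,000, R130,000, R150,000, R210,000; poverty gap index (FGT₁) = 0.16783.
After the R55,000 transfer: below the line — R125,000, R185,000, R205,000; poverty gap index (FGT₁) = 0.09266.
Reduction = 0.16783 − 0.09266 = 0.075.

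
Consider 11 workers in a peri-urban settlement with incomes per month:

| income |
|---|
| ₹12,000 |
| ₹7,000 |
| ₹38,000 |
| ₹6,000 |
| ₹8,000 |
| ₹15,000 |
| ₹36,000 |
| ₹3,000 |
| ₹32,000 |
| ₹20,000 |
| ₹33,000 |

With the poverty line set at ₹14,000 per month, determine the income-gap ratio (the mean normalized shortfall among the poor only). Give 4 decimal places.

0.4857

Incomes under z: ₹3,000, ₹6,000, ₹7,000, ₹8,000, ₹12,000 (q = 5 of N = 11).
Shortfall ratios (z−y)/z: 0.7857, 0.5714, 0.5000, 0.4286, 0.1429; sum = 2.428571.
The income-gap ratio divides by q (the poor only): 2.428571 / 5 = 0.4857.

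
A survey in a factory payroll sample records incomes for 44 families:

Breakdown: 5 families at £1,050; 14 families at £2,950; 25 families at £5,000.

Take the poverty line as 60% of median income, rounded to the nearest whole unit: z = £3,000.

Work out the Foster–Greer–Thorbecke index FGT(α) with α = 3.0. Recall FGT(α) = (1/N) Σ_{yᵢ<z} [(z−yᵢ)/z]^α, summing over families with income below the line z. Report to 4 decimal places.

0.0312

Below z: 5×£1,050, 14×£2,950 (q = 19 of N = 44).
Relative gaps: (3000−1050)/3000 = 0.6500 (×5); (3000−2950)/3000 = 0.0167 (×14).
Raised to α = 3.0: 0.27463 (×5); 0.00000 (×14).
Sum = 1.373190; FGT(3.0) = 1.373190 / 44 = 0.0312.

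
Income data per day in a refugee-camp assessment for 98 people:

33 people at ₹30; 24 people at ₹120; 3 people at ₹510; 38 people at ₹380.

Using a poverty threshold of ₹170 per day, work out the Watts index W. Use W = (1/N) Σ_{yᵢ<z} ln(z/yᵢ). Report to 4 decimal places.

Poor units: 33×₹30, 24×₹120 (q = 57 of N = 98).
Log gaps: ln(170/30) = 1.7346 (×33); ln(170/120) = 0.3483 (×24).
W = 65.601195 / 98 = 0.6694.

0.6694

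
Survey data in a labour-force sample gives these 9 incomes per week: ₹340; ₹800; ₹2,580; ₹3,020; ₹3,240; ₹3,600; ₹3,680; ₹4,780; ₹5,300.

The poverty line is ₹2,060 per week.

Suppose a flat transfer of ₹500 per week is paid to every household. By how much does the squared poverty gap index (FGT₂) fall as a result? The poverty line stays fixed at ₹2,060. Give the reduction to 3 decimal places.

0.065

Before: below the line — ₹340, ₹800; squared poverty gap index (FGT₂) = 0.11903.
After the ₹500 transfer: below the line — ₹840, ₹1,300; squared poverty gap index (FGT₂) = 0.05409.
Reduction = 0.11903 − 0.05409 = 0.065.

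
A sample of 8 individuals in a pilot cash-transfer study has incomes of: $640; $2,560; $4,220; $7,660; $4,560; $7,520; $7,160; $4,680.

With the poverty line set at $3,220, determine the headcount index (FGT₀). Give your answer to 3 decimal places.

2 of the 8 individuals have income below $3,220.
H = 2/8 = 0.250.

0.250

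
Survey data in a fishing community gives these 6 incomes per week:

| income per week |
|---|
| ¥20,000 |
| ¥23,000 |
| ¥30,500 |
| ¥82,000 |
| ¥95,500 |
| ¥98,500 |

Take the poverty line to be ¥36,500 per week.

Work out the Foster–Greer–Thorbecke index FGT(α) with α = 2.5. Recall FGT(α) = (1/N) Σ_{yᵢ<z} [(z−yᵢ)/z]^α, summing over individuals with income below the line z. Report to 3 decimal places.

Below the line: ¥20,000, ¥23,000, ¥30,500 (q = 3 of N = 6).
Normalized shortfalls: (36500−20000)/36500 = 0.4521; (36500−23000)/36500 = 0.3699; (36500−30500)/36500 = 0.1644.
Raised to α = 2.5: 0.13740; 0.08320; 0.01096.
Sum = 0.231549; FGT(2.5) = 0.231549 / 6 = 0.039.

0.039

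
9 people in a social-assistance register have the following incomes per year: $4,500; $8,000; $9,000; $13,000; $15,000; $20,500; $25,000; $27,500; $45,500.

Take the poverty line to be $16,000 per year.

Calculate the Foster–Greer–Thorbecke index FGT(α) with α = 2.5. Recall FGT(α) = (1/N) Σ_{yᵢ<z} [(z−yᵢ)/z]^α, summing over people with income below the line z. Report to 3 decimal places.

Below the line: $4,500, $8,000, $9,000, $13,000, $15,000 (q = 5 of N = 9).
Shortfall ratios: (16000−4500)/16000 = 0.7188; (16000−8000)/16000 = 0.5000; (16000−9000)/16000 = 0.4375; (16000−13000)/16000 = 0.1875; (16000−15000)/16000 = 0.0625.
Raised to α = 2.5: 0.43797; 0.17678; 0.12660; 0.01522; 0.00098.
Sum = 0.757550; FGT(2.5) = 0.757550 / 9 = 0.084.

0.084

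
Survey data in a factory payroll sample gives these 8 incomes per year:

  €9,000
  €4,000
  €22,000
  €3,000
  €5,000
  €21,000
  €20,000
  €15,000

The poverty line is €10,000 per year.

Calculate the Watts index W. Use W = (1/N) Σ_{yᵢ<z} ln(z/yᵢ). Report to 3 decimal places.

0.365

Below the line: €3,000, €4,000, €5,000, €9,000 (q = 4 of N = 8).
ln(z/y) terms: ln(10000/3000) = 1.2040; ln(10000/4000) = 0.9163; ln(10000/5000) = 0.6931; ln(10000/9000) = 0.1054.
W = 2.918771 / 8 = 0.365.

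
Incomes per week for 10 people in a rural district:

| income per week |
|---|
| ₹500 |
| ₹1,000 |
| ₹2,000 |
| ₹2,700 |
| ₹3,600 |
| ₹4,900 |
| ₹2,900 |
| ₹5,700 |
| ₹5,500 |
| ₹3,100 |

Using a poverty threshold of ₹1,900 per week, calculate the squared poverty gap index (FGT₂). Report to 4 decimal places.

Poor units: ₹500, ₹1,000 (q = 2 of N = 10).
Gap ratios (z−y)/z: (1900−500)/1900 = 0.7368; (1900−1000)/1900 = 0.4737.
Squared: 0.5429; 0.2244.
Sum = 0.767313; P₂ = 0.767313 / 10 = 0.0767.

0.0767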